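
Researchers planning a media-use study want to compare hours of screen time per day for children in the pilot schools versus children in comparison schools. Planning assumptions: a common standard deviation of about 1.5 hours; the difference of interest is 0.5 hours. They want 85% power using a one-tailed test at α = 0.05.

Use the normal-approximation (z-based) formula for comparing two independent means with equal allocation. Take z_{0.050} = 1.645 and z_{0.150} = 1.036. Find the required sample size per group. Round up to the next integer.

n = 130 per group

n = (z_α + z_β)² · (σ₁² + σ₂²) / δ²
  = (1.645 + 1.036)² · (2·1.5² = 4.5) / 0.5²
  = 7.1878 · 4.5 / 0.25
  = 129.38
Round up → n = 130 per group.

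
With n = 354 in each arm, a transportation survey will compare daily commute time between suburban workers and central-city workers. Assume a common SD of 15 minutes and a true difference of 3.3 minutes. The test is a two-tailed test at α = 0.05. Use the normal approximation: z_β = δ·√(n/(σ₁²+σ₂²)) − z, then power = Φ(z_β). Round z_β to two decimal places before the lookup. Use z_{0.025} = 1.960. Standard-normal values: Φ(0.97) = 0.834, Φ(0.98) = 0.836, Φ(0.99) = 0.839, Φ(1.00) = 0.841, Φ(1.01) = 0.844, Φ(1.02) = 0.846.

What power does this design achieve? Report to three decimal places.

Power ≈ 0.834

z_β = δ·√(n/(σ₁²+σ₂²)) − z_{α/2}
    = 3.3 · √(354/450) − 1.960
    = 3.3 · 0.88694 − 1.960
    = 2.9269 − 1.960 = 0.9669 → 0.97
Power = Φ(0.97) = 0.834.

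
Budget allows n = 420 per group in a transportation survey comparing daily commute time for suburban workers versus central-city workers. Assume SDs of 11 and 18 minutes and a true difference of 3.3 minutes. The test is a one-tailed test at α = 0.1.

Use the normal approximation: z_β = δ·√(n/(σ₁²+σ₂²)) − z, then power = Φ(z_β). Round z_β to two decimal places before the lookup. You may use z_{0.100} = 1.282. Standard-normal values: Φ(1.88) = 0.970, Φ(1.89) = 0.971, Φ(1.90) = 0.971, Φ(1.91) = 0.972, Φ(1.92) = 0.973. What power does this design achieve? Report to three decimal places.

z_β = δ·√(n/(σ₁²+σ₂²)) − z_α
    = 3.3 · √(420/445) − 1.282
    = 3.3 · 0.97150 − 1.282
    = 3.2060 − 1.282 = 1.9240 → 1.92
Power = Φ(1.92) = 0.973.

Power ≈ 0.973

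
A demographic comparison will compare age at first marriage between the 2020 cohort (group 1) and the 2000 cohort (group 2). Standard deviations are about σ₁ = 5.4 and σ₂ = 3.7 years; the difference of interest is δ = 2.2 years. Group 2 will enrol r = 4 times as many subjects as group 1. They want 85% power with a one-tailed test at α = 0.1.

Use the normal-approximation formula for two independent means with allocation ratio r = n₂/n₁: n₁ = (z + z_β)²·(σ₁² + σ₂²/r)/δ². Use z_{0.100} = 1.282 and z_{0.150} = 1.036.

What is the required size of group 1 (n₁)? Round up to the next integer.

n₁ = 37

n₁ = (z_α + z_β)² · (σ₁² + σ₂²/r) / δ²
   = (1.282 + 1.036)² · (5.4² + 3.7²/4) / 2.2²
   = 5.3731 · (29.16 + 3.4225) / 4.84
   = 5.3731 · 32.5825 / 4.84
   = 36.17
Round up → n₁ = 37; n₂ = r·n₁ = 4 × 37 = 148.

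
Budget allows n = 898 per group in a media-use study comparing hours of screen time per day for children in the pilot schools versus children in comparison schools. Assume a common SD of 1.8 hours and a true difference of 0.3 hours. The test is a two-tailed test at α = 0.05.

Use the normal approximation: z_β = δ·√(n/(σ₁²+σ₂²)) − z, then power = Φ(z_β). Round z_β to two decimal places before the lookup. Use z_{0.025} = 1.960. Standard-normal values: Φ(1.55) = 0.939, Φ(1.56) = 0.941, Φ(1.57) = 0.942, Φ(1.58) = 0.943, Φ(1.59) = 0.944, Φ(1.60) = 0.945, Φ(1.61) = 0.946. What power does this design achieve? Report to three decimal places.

z_β = δ·√(n/(σ₁²+σ₂²)) − z_{α/2}
    = 0.3 · √(898/6.48) − 1.960
    = 0.3 · 11.77201 − 1.960
    = 3.5316 − 1.960 = 1.5716 → 1.57
Power = Φ(1.57) = 0.942.

Power ≈ 0.942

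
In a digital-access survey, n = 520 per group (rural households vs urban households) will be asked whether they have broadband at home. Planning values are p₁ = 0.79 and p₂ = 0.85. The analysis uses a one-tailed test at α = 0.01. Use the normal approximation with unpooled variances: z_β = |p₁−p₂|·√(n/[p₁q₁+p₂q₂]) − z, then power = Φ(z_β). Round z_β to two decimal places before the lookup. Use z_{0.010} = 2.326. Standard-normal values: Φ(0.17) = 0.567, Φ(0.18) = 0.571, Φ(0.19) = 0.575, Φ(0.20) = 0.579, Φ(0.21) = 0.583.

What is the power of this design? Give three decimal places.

z_β = |p₁−p₂|·√(n/[p₁q₁+p₂q₂]) − z_α
    = 0.06 · √(520/0.2934) − 2.326
    = 0.06 · 42.0990 − 2.326
    = 2.5259 − 2.326 = 0.1999 → 0.20
Power = Φ(0.20) = 0.579.

Power ≈ 0.579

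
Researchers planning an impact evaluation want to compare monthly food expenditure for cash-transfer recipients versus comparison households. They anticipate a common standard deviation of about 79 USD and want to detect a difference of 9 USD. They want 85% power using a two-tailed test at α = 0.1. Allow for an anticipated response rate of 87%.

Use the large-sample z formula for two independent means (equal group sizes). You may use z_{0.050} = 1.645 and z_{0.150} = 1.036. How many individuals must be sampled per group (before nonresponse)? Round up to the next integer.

n = 1274 per group

n = (z_{α/2} + z_β)² · (σ₁² + σ₂²) / δ²
  = (1.645 + 1.036)² · (2·79² = 12482) / 9²
  = 7.1878 · 12482 / 81
  = 1107.63
Adjust for 87% response: 1107.63 / 0.87 = 1273.13.
Round up → n = 1274 per group.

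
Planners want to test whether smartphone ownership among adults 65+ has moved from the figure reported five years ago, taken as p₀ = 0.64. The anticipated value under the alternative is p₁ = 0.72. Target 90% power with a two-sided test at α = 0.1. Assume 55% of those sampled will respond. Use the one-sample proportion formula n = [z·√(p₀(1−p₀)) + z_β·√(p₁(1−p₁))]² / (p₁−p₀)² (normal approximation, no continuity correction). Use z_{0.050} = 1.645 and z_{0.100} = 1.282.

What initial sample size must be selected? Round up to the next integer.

n = 530

n = [z_{α/2}·√(p₀q₀) + z_β·√(p₁q₁)]² / (p₁ − p₀)²
  = [1.645·√(0.64·0.36) + 1.282·√(0.72·0.28)]² / (0.08)²
  = [1.645·0.4800 + 1.282·0.4490]² / 0.0064
  = [1.3652]² / 0.0064
  = 291.22
Adjust for 55% response: 291.22 / 0.55 = 529.49.
Round up → n = 530.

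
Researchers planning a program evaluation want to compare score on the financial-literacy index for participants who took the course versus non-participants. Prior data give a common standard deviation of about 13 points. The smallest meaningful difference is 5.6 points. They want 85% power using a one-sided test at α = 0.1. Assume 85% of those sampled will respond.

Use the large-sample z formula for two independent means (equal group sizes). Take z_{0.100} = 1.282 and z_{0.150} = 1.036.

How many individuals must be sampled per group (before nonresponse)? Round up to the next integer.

n = (z_α + z_β)² · (σ₁² + σ₂²) / δ²
  = (1.282 + 1.036)² · (2·13² = 338) / 5.6²
  = 5.3731 · 338 / 31.36
  = 57.91
Adjust for 85% response: 57.91 / 0.85 = 68.13.
Round up → n = 69 per group.

n = 69 per group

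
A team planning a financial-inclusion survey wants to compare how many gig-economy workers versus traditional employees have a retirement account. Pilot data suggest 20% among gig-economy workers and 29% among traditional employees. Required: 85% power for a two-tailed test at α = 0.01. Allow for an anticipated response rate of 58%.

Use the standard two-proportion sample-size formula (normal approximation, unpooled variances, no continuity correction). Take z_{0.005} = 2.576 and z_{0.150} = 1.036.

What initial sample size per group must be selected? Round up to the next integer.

n = 1017 per group

n = (z_{α/2} + z_β)² · [p₁(1−p₁) + p₂(1−p₂)] / (p₁ − p₂)²
  = (2.576 + 1.036)² · (0.20·0.80 + 0.29·0.71) / (-0.09)²
  = (3.612)² · (0.1600 + 0.2059) / 0.0081
  = 13.0465 · 0.3659 / 0.0081
  = 589.35
Adjust for 58% response: 589.35 / 0.58 = 1016.12.
Round up → n = 1017 per group.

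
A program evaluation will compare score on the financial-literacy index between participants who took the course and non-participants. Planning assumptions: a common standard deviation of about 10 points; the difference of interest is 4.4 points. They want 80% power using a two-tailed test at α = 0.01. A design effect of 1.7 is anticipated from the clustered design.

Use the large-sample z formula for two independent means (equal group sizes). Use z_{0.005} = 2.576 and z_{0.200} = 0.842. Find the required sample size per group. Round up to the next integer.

n = 206 per group

n = (z_{α/2} + z_β)² · (σ₁² + σ₂²) / δ²
  = (2.576 + 0.842)² · (2·10² = 200) / 4.4²
  = 11.6827 · 200 / 19.36
  = 120.69
Design effect: 1.7 × 120.69 = 205.17.
Round up → n = 206 per group.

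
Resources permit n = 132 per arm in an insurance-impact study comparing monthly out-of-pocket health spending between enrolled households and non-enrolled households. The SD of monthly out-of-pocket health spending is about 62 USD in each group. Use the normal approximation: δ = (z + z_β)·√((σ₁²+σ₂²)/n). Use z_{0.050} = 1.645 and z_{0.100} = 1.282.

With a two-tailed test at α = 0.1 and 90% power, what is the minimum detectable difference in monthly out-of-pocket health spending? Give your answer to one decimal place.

δ = (z_{α/2} + z_β) · √((σ₁²+σ₂²)/n)
  = (1.645 + 1.282) · √(7688/132)
  = 2.927 · √58.2424
  = 2.927 · 7.6317
  = 22.3379

Minimum detectable difference ≈ 22.3 USD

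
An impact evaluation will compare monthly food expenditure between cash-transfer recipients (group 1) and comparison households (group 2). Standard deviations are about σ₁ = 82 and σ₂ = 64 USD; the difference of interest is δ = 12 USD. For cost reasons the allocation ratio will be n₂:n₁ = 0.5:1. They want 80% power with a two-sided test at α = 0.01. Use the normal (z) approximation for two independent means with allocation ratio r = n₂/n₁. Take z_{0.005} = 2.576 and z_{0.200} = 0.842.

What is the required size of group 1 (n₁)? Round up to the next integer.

n₁ = 1211

n₁ = (z_{α/2} + z_β)² · (σ₁² + σ₂²/r) / δ²
   = (2.576 + 0.842)² · (82² + 64²/0.5) / 12²
   = 11.6827 · (6724 + 8192) / 144
   = 11.6827 · 14916 / 144
   = 1210.14
Round up → n₁ = 1211; n₂ = r·n₁ = 0.5 × 1211 = 606.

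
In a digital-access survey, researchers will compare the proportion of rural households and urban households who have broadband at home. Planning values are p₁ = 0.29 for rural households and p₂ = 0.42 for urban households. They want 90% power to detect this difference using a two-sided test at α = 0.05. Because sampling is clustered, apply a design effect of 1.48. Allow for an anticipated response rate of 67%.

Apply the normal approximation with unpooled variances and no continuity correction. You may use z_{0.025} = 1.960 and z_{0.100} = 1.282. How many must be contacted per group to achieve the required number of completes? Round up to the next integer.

n = 618 per group

n = (z_{α/2} + z_β)² · [p₁(1−p₁) + p₂(1−p₂)] / (p₁ − p₂)²
  = (1.960 + 1.282)² · (0.29·0.71 + 0.42·0.58) / (-0.13)²
  = (3.242)² · (0.2059 + 0.2436) / 0.0169
  = 10.5106 · 0.4495 / 0.0169
  = 279.56
Design effect: 1.48 × 279.56 = 413.74.
Adjust for 67% response: 413.74 / 0.67 = 617.53.
Round up → n = 618 per group.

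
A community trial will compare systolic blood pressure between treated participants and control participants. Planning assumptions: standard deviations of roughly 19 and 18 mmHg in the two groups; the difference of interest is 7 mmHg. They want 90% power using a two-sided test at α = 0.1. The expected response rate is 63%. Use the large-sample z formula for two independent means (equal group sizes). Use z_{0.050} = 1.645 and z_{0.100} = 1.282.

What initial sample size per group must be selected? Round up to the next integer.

n = 191 per group

n = (z_{α/2} + z_β)² · (σ₁² + σ₂²) / δ²
  = (1.645 + 1.282)² · (19² + 18² = 685) / 7²
  = 8.5673 · 685 / 49
  = 119.77
Adjust for 63% response: 119.77 / 0.63 = 190.11.
Round up → n = 191 per group.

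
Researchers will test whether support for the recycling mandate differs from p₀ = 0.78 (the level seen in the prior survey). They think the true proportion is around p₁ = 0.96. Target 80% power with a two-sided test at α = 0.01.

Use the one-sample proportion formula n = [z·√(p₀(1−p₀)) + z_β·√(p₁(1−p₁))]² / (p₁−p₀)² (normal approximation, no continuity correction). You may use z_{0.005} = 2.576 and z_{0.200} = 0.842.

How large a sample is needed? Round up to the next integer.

n = [z_{α/2}·√(p₀q₀) + z_β·√(p₁q₁)]² / (p₁ − p₀)²
  = [2.576·√(0.78·0.22) + 0.842·√(0.96·0.04)]² / (0.18)²
  = [2.576·0.4142 + 0.842·0.1960]² / 0.0324
  = [1.2321]² / 0.0324
  = 46.85
Round up → n = 47.

n = 47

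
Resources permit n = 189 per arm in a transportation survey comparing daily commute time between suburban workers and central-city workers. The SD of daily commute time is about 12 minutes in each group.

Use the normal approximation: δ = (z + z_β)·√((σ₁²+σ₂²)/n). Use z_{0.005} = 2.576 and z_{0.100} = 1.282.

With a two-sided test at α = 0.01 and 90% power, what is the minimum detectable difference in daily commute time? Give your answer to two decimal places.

Minimum detectable difference ≈ 4.76 minutes

δ = (z_{α/2} + z_β) · √((σ₁²+σ₂²)/n)
  = (2.576 + 1.282) · √(288/189)
  = 3.858 · √1.5238
  = 3.858 · 1.2344
  = 4.7624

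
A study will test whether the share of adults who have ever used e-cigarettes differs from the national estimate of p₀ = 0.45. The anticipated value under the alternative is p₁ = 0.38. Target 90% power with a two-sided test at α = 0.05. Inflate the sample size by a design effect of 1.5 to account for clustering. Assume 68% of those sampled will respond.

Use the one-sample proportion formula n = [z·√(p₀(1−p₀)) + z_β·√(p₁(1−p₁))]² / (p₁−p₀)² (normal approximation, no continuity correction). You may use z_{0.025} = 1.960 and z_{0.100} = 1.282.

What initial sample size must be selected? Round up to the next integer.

n = [z_{α/2}·√(p₀q₀) + z_β·√(p₁q₁)]² / (p₁ − p₀)²
  = [1.960·√(0.45·0.55) + 1.282·√(0.38·0.62)]² / (-0.07)²
  = [1.960·0.4975 + 1.282·0.4854]² / 0.0049
  = [1.5974]² / 0.0049
  = 520.72
Design effect: 1.5 × 520.72 = 781.08.
Adjust for 68% response: 781.08 / 0.68 = 1148.65.
Round up → n = 1149.

n = 1149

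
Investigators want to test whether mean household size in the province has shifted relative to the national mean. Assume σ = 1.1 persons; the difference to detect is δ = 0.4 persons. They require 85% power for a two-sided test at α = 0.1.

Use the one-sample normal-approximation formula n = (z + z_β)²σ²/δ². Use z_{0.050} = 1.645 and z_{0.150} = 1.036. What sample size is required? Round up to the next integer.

n = (z_{α/2} + z_β)² · σ² / δ²
  = (1.645 + 1.036)² · 1.1² / 0.4²
  = 7.1878 · 1.21 / 0.16
  = 54.36
Round up → n = 55.

n = 55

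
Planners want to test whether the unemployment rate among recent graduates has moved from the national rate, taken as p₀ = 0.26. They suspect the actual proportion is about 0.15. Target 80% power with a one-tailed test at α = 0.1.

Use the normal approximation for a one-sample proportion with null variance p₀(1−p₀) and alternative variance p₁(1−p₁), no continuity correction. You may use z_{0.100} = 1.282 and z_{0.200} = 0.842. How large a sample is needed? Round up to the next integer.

n = [z_α·√(p₀q₀) + z_β·√(p₁q₁)]² / (p₁ − p₀)²
  = [1.282·√(0.26·0.74) + 0.842·√(0.15·0.85)]² / (-0.11)²
  = [1.282·0.4386 + 0.842·0.3571]² / 0.0121
  = [0.8630]² / 0.0121
  = 61.55
Round up → n = 62.

n = 62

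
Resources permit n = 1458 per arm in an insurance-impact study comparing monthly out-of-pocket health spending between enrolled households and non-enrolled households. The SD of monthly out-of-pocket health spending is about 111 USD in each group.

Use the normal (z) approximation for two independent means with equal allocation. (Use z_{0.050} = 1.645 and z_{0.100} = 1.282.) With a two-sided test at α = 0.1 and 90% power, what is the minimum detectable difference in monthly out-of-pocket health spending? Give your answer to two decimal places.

δ = (z_{α/2} + z_β) · √((σ₁²+σ₂²)/n)
  = (1.645 + 1.282) · √(24642/1458)
  = 2.927 · √16.9012
  = 2.927 · 4.1111
  = 12.0332

Minimum detectable difference ≈ 12.03 USD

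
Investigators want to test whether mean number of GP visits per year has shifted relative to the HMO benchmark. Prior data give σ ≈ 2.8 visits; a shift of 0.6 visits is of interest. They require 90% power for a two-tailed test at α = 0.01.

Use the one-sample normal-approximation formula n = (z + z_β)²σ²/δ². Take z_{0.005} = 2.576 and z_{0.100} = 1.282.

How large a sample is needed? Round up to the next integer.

n = (z_{α/2} + z_β)² · σ² / δ²
  = (2.576 + 1.282)² · 2.8² / 0.6²
  = 14.8842 · 7.84 / 0.36
  = 324.14
Round up → n = 325.

n = 325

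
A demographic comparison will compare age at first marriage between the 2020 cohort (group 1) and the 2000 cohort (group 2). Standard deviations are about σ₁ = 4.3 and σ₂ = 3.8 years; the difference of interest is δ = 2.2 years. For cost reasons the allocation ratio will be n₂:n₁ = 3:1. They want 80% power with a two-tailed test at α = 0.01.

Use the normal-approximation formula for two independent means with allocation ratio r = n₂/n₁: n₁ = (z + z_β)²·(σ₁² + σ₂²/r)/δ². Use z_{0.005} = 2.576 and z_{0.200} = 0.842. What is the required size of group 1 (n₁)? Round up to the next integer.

n₁ = 57

n₁ = (z_{α/2} + z_β)² · (σ₁² + σ₂²/r) / δ²
   = (2.576 + 0.842)² · (4.3² + 3.8²/3) / 2.2²
   = 11.6827 · (18.49 + 4.8133) / 4.84
   = 11.6827 · 23.3033 / 4.84
   = 56.25
Round up → n₁ = 57; n₂ = r·n₁ = 3 × 57 = 171.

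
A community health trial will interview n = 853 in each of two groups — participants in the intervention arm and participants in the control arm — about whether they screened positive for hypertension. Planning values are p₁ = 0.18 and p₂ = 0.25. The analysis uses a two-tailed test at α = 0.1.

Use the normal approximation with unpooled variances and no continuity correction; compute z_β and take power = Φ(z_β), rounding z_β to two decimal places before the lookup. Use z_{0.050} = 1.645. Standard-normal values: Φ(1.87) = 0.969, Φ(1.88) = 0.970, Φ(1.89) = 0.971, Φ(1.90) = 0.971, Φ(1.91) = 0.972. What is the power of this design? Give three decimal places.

z_β = |p₁−p₂|·√(n/[p₁q₁+p₂q₂]) − z_{α/2}
    = 0.07 · √(853/0.3351) − 1.645
    = 0.07 · 50.4530 − 1.645
    = 3.5317 − 1.645 = 1.8867 → 1.89
Power = Φ(1.89) = 0.971.

Power ≈ 0.971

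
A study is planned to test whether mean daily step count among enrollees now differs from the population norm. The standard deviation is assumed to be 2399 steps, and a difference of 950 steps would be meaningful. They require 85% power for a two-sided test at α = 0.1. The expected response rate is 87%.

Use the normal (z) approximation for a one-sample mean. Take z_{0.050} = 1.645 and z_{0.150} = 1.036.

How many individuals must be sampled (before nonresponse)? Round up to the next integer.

n = (z_{α/2} + z_β)² · σ² / δ²
  = (1.645 + 1.036)² · 2399² / 950²
  = 7.1878 · 5755201 / 902500
  = 45.84
Adjust for 87% response: 45.84 / 0.87 = 52.69.
Round up → n = 53.

n = 53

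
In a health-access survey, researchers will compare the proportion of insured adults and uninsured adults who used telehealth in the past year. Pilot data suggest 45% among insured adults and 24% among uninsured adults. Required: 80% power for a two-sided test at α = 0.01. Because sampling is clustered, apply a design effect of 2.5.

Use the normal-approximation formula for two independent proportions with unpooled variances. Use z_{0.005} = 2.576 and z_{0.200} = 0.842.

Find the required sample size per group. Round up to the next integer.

n = (z_{α/2} + z_β)² · [p₁(1−p₁) + p₂(1−p₂)] / (p₁ − p₂)²
  = (2.576 + 0.842)² · (0.45·0.55 + 0.24·0.76) / (0.21)²
  = (3.418)² · (0.2475 + 0.1824) / 0.0441
  = 11.6827 · 0.4299 / 0.0441
  = 113.89
Design effect: 2.5 × 113.89 = 284.72.
Round up → n = 285 per group.

n = 285 per group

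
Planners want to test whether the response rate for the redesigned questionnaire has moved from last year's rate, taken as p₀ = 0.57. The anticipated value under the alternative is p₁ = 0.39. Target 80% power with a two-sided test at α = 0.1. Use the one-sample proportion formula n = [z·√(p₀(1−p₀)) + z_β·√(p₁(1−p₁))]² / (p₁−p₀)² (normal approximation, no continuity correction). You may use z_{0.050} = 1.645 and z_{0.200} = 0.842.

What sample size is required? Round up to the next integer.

n = 47

n = [z_{α/2}·√(p₀q₀) + z_β·√(p₁q₁)]² / (p₁ − p₀)²
  = [1.645·√(0.57·0.43) + 0.842·√(0.39·0.61)]² / (-0.18)²
  = [1.645·0.4951 + 0.842·0.4877]² / 0.0324
  = [1.2251]² / 0.0324
  = 46.32
Round up → n = 47.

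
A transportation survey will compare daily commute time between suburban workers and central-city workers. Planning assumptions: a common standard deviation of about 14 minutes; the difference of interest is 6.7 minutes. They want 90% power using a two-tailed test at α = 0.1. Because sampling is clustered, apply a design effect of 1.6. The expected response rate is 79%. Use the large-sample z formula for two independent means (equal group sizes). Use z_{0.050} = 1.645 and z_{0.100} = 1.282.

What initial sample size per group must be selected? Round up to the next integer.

n = (z_{α/2} + z_β)² · (σ₁² + σ₂²) / δ²
  = (1.645 + 1.282)² · (2·14² = 392) / 6.7²
  = 8.5673 · 392 / 44.89
  = 74.81
Design effect: 1.6 × 74.81 = 119.70.
Adjust for 79% response: 119.70 / 0.79 = 151.52.
Round up → n = 152 per group.

n = 152 per group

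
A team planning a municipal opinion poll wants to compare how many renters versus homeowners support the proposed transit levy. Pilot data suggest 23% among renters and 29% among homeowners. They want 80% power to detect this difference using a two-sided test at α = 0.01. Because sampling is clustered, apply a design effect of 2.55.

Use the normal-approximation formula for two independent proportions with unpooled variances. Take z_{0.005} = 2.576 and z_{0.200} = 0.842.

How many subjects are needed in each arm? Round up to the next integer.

n = 3170 per group

n = (z_{α/2} + z_β)² · [p₁(1−p₁) + p₂(1−p₂)] / (p₁ − p₂)²
  = (2.576 + 0.842)² · (0.23·0.77 + 0.29·0.71) / (-0.06)²
  = (3.418)² · (0.1771 + 0.2059) / 0.0036
  = 11.6827 · 0.3830 / 0.0036
  = 1242.91
Design effect: 2.55 × 1242.91 = 3169.43.
Round up → n = 3170 per group.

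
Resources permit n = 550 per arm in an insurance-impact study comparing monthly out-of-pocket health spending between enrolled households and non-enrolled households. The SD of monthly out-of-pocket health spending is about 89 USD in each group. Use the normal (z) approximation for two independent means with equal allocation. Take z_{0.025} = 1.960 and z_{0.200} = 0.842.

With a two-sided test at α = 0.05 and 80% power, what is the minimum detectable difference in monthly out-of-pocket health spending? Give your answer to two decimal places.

Minimum detectable difference ≈ 15.04 USD

δ = (z_{α/2} + z_β) · √((σ₁²+σ₂²)/n)
  = (1.960 + 0.842) · √(15842/550)
  = 2.802 · √28.8036
  = 2.802 · 5.3669
  = 15.0381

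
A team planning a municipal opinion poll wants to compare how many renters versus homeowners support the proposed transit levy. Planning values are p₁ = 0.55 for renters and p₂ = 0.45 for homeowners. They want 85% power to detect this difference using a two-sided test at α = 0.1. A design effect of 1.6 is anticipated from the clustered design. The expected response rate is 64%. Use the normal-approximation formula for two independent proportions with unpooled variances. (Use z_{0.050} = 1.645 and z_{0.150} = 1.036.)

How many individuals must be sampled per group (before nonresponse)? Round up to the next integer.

n = (z_{α/2} + z_β)² · [p₁(1−p₁) + p₂(1−p₂)] / (p₁ − p₂)²
  = (1.645 + 1.036)² · (0.55·0.45 + 0.45·0.55) / (0.10)²
  = (2.681)² · (0.2475 + 0.2475) / 0.0100
  = 7.1878 · 0.4950 / 0.0100
  = 355.79
Design effect: 1.6 × 355.79 = 569.27.
Adjust for 64% response: 569.27 / 0.64 = 889.49.
Round up → n = 890 per group.

n = 890 per group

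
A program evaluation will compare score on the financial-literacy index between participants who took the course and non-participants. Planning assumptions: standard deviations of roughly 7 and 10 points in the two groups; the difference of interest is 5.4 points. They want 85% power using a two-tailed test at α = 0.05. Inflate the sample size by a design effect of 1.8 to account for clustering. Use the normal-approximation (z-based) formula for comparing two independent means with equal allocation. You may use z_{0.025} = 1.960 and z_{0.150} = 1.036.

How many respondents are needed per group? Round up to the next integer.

n = (z_{α/2} + z_β)² · (σ₁² + σ₂²) / δ²
  = (1.960 + 1.036)² · (7² + 10² = 149) / 5.4²
  = 8.9760 · 149 / 29.16
  = 45.87
Design effect: 1.8 × 45.87 = 82.56.
Round up → n = 83 per group.

n = 83 per group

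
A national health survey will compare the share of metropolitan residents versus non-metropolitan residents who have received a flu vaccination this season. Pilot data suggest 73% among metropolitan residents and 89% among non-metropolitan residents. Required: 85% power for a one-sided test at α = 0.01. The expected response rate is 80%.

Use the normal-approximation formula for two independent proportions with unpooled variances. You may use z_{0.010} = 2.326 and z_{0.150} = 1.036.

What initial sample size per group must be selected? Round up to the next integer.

n = 163 per group

n = (z_α + z_β)² · [p₁(1−p₁) + p₂(1−p₂)] / (p₁ − p₂)²
  = (2.326 + 1.036)² · (0.73·0.27 + 0.89·0.11) / (-0.16)²
  = (3.362)² · (0.1971 + 0.0979) / 0.0256
  = 11.3030 · 0.2950 / 0.0256
  = 130.25
Adjust for 80% response: 130.25 / 0.80 = 162.81.
Round up → n = 163 per group.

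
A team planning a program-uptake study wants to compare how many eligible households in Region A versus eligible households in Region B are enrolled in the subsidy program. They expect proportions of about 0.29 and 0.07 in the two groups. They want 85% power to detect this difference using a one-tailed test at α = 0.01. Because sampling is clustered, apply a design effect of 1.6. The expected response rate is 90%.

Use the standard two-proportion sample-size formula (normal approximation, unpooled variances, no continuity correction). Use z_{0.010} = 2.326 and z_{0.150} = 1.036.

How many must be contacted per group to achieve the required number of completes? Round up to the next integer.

n = 113 per group

n = (z_α + z_β)² · [p₁(1−p₁) + p₂(1−p₂)] / (p₁ − p₂)²
  = (2.326 + 1.036)² · (0.29·0.71 + 0.07·0.93) / (0.22)²
  = (3.362)² · (0.2059 + 0.0651) / 0.0484
  = 11.3030 · 0.2710 / 0.0484
  = 63.29
Design effect: 1.6 × 63.29 = 101.26.
Adjust for 90% response: 101.26 / 0.90 = 112.51.
Round up → n = 113 per group.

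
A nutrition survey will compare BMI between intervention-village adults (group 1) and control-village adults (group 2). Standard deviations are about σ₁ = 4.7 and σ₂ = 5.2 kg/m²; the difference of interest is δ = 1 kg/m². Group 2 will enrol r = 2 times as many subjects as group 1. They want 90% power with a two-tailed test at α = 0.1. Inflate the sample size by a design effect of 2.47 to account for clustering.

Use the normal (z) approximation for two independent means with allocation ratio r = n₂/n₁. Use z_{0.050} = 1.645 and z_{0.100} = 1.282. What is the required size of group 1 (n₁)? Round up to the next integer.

n₁ = (z_{α/2} + z_β)² · (σ₁² + σ₂²/r) / δ²
   = (1.645 + 1.282)² · (4.7² + 5.2²/2) / 1²
   = 8.5673 · (22.09 + 13.52) / 1
   = 8.5673 · 35.61 / 1
   = 305.08
Design effect: 2.47 × 305.08 = 753.55.
Round up → n₁ = 754; n₂ = r·n₁ = 2 × 754 = 1508.

n₁ = 754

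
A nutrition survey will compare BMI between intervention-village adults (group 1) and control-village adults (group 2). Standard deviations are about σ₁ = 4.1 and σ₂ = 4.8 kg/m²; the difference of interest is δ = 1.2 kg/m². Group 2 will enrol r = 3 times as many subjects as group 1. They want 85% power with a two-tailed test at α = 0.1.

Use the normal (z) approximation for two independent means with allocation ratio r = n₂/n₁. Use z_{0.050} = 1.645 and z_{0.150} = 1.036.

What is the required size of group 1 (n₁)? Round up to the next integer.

n₁ = 123

n₁ = (z_{α/2} + z_β)² · (σ₁² + σ₂²/r) / δ²
   = (1.645 + 1.036)² · (4.1² + 4.8²/3) / 1.2²
   = 7.1878 · (16.81 + 7.68) / 1.44
   = 7.1878 · 24.49 / 1.44
   = 122.24
Round up → n₁ = 123; n₂ = r·n₁ = 3 × 123 = 369.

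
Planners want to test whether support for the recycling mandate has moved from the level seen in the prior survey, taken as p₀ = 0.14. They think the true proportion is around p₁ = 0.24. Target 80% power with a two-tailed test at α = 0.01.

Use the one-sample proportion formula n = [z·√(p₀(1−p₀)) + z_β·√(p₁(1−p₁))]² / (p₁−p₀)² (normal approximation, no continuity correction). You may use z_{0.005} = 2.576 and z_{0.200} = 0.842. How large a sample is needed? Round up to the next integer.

n = [z_{α/2}·√(p₀q₀) + z_β·√(p₁q₁)]² / (p₁ − p₀)²
  = [2.576·√(0.14·0.86) + 0.842·√(0.24·0.76)]² / (0.10)²
  = [2.576·0.3470 + 0.842·0.4271]² / 0.0100
  = [1.2534]² / 0.0100
  = 157.11
Round up → n = 158.

n = 158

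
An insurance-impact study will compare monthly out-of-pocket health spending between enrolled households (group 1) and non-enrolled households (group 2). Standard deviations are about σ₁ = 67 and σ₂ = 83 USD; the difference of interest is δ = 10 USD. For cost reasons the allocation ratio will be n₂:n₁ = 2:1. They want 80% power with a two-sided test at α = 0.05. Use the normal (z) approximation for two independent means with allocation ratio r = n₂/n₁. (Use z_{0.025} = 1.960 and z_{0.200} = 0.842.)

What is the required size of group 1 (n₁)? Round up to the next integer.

n₁ = (z_{α/2} + z_β)² · (σ₁² + σ₂²/r) / δ²
   = (1.960 + 0.842)² · (67² + 83²/2) / 10²
   = 7.8512 · (4489 + 3444.5) / 100
   = 7.8512 · 7933.5 / 100
   = 622.88
Round up → n₁ = 623; n₂ = r·n₁ = 2 × 623 = 1246.

n₁ = 623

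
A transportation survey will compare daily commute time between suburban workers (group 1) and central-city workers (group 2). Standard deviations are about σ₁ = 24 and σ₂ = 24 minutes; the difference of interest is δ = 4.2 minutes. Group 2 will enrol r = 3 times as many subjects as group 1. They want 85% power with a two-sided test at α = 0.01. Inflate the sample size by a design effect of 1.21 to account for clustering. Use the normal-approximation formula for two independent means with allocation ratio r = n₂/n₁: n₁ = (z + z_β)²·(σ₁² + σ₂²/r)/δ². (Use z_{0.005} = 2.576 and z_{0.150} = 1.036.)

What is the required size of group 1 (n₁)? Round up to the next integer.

n₁ = (z_{α/2} + z_β)² · (σ₁² + σ₂²/r) / δ²
   = (2.576 + 1.036)² · (24² + 24²/3) / 4.2²
   = 13.0465 · (576 + 192) / 17.64
   = 13.0465 · 768 / 17.64
   = 568.01
Design effect: 1.21 × 568.01 = 687.30.
Round up → n₁ = 688; n₂ = r·n₁ = 3 × 688 = 2064.

n₁ = 688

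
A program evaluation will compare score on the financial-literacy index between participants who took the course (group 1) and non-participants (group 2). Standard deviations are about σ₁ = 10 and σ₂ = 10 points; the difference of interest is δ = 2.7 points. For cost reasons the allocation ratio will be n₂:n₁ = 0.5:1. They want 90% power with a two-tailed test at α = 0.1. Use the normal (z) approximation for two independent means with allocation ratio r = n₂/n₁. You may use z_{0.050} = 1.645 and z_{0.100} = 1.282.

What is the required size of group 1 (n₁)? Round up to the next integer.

n₁ = 353

n₁ = (z_{α/2} + z_β)² · (σ₁² + σ₂²/r) / δ²
   = (1.645 + 1.282)² · (10² + 10²/0.5) / 2.7²
   = 8.5673 · (100 + 200) / 7.29
   = 8.5673 · 300 / 7.29
   = 352.56
Round up → n₁ = 353; n₂ = r·n₁ = 0.5 × 353 = 177.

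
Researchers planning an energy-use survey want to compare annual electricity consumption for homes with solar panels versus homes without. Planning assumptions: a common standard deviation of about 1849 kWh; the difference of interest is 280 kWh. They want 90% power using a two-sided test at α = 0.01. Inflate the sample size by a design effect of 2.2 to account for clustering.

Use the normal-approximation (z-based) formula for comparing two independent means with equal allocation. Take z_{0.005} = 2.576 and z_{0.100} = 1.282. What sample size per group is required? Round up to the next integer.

n = (z_{α/2} + z_β)² · (σ₁² + σ₂²) / δ²
  = (2.576 + 1.282)² · (2·1849² = 6837602) / 280²
  = 14.8842 · 6837602 / 78400
  = 1298.11
Design effect: 2.2 × 1298.11 = 2855.85.
Round up → n = 2856 per group.

n = 2856 per group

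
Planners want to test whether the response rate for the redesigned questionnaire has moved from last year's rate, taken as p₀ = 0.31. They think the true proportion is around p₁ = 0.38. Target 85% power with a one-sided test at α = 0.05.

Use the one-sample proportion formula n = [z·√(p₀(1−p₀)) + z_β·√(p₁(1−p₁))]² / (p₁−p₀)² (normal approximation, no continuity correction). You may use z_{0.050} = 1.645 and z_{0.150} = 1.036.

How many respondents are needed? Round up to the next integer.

n = 326

n = [z_α·√(p₀q₀) + z_β·√(p₁q₁)]² / (p₁ − p₀)²
  = [1.645·√(0.31·0.69) + 1.036·√(0.38·0.62)]² / (0.07)²
  = [1.645·0.4625 + 1.036·0.4854]² / 0.0049
  = [1.2637]² / 0.0049
  = 325.89
Round up → n = 326.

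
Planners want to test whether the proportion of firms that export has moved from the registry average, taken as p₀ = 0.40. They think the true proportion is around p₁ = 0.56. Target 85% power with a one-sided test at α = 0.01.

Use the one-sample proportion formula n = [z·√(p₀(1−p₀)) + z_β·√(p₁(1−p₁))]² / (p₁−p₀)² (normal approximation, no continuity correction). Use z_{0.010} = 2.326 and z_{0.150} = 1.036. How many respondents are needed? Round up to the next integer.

n = [z_α·√(p₀q₀) + z_β·√(p₁q₁)]² / (p₁ − p₀)²
  = [2.326·√(0.40·0.60) + 1.036·√(0.56·0.44)]² / (0.16)²
  = [2.326·0.4899 + 1.036·0.4964]² / 0.0256
  = [1.6538]² / 0.0256
  = 106.83
Round up → n = 107.

n = 107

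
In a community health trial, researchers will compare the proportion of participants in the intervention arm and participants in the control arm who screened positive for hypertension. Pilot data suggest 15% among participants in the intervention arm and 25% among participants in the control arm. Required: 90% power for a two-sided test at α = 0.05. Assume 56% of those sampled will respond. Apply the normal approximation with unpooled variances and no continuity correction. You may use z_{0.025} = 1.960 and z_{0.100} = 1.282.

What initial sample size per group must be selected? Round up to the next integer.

n = 592 per group

n = (z_{α/2} + z_β)² · [p₁(1−p₁) + p₂(1−p₂)] / (p₁ − p₂)²
  = (1.960 + 1.282)² · (0.15·0.85 + 0.25·0.75) / (-0.10)²
  = (3.242)² · (0.1275 + 0.1875) / 0.0100
  = 10.5106 · 0.3150 / 0.0100
  = 331.08
Adjust for 56% response: 331.08 / 0.56 = 591.22.
Round up → n = 592 per group.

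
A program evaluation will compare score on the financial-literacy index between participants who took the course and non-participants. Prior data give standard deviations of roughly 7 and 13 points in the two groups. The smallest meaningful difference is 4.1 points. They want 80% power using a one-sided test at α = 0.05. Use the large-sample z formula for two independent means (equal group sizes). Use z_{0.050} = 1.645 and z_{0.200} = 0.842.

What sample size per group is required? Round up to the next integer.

n = 81 per group

n = (z_α + z_β)² · (σ₁² + σ₂²) / δ²
  = (1.645 + 0.842)² · (7² + 13² = 218) / 4.1²
  = 6.1852 · 218 / 16.81
  = 80.21
Round up → n = 81 per group.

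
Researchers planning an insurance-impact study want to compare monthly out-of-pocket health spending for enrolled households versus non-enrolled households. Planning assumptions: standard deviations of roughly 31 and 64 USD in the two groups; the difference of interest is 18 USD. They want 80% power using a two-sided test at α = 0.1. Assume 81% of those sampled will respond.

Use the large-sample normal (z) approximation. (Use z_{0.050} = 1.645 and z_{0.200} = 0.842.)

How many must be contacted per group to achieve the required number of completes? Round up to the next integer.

n = (z_{α/2} + z_β)² · (σ₁² + σ₂²) / δ²
  = (1.645 + 0.842)² · (31² + 64² = 5057) / 18²
  = 6.1852 · 5057 / 324
  = 96.54
Adjust for 81% response: 96.54 / 0.81 = 119.18.
Round up → n = 120 per group.

n = 120 per group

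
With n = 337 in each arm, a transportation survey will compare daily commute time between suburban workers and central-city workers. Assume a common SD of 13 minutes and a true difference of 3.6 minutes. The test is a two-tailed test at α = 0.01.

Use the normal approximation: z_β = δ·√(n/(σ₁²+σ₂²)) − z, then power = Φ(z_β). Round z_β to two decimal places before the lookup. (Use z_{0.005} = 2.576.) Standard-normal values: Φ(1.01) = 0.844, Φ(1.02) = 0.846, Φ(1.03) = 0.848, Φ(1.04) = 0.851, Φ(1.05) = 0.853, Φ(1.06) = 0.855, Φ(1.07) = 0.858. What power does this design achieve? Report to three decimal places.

Power ≈ 0.846

z_β = δ·√(n/(σ₁²+σ₂²)) − z_{α/2}
    = 3.6 · √(337/338) − 2.576
    = 3.6 · 0.99852 − 2.576
    = 3.5947 − 2.576 = 1.0187 → 1.02
Power = Φ(1.02) = 0.846.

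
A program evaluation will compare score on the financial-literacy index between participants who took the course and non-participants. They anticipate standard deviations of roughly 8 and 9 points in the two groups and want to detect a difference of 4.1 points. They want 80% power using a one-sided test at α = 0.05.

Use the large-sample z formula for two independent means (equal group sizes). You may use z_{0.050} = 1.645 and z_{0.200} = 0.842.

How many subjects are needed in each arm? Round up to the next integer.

n = (z_α + z_β)² · (σ₁² + σ₂²) / δ²
  = (1.645 + 0.842)² · (8² + 9² = 145) / 4.1²
  = 6.1852 · 145 / 16.81
  = 53.35
Round up → n = 54 per group.

n = 54 per group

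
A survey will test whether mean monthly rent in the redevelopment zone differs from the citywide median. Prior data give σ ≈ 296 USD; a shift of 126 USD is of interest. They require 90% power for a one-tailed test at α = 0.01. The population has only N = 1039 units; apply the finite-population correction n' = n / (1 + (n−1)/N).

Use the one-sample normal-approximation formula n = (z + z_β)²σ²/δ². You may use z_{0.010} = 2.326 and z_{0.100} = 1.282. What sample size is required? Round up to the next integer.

n = 68

n = (z_α + z_β)² · σ² / δ²
  = (2.326 + 1.282)² · 296² / 126²
  = 13.0177 · 87616 / 15876
  = 71.84
Finite-population correction (N = 1039): 71.84 / (1 + (71.84 − 1)/1039) = 67.26.
Round up → n = 68.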